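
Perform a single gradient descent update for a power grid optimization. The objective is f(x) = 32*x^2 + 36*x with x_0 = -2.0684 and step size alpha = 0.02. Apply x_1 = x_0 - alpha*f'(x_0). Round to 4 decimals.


We compute the gradient at x_0 and apply the update.
f'(x) = 64*x + 36
f'(-2.0684) = 64*-2.0684 + 36 = -96.3776
x_1 = -2.0684 - 0.02*-96.3776 = -0.1408


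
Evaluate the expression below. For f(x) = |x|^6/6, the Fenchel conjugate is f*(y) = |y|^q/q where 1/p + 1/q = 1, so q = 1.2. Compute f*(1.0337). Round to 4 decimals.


The conjugate exponent q satisfies 1/p + 1/q = 1.
p = 6, so q = 6/(6 - 1) = 1.2
|y|^q = 1.0337^1.2 = 1.0406
f*(1.0337) = 1.0406 / 1.2 = 0.8671


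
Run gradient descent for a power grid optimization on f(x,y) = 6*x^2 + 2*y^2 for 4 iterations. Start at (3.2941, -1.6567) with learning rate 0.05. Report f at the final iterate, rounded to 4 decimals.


Gradient descent on f(x,y) = 6*x^2 + 2*y^2.
Starting point: (3.2941, -1.6567), alpha = 0.05
Step 1: grad_x = 2*6*3.2941 = 39.5292, grad_y = 2*2*-1.6567 = -6.6268
  x_1 = 3.2941 - 0.05*39.5292 = 1.3176
  y_1 = -1.6567 - 0.05*-6.6268 = -1.3254
Step 2: grad_x = 2*6*1.3176 = 15.8117, grad_y = 2*2*-1.3254 = -5.3014
  x_2 = 1.3176 - 0.05*15.8117 = 0.5271
  y_2 = -1.3254 - 0.05*-5.3014 = -1.0603
Step 3: grad_x = 2*6*0.5271 = 6.3247, grad_y = 2*2*-1.0603 = -4.2412
  x_3 = 0.5271 - 0.05*6.3247 = 0.2108
  y_3 = -1.0603 - 0.05*-4.2412 = -0.8482
Step 4: grad_x = 2*6*0.2108 = 2.5299, grad_y = 2*2*-0.8482 = -3.3929
  x_4 = 0.2108 - 0.05*2.5299 = 0.0843
  y_4 = -0.8482 - 0.05*-3.3929 = -0.6786
f(0.0843, -0.6786) = 6*0.0843^2 + 2*(-0.6786)^2 = 0.9636


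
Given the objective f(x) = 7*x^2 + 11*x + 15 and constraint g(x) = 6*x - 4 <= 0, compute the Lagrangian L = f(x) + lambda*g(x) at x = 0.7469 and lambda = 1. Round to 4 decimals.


Step 1: Evaluate f(x).
f(0.7469) = 7*0.7469^2 + 11*0.7469 + 15 = 27.1209
Step 2: Evaluate g(x).
g(0.7469) = 6*0.7469 - 4 = 0.4814
Step 3: Compute Lagrangian.
L = 27.1209 + 1*0.4814 = 27.6023


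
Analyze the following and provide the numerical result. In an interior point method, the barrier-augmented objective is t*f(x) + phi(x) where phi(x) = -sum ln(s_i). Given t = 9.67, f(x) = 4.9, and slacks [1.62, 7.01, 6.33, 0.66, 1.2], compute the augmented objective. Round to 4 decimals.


Step 1: Compute log-barrier.
ln values: [0.4824, 1.9473, 1.8453, -0.4155, 0.1823]
phi = -(0.4824 + 1.9473 + 1.8453 - 0.4155 + 0.1823) = -4.0419
Step 2: Compute augmented objective.
t*f(x) = 9.67*4.9 = 47.383
Total = 47.383 - 4.0419 = 43.3411


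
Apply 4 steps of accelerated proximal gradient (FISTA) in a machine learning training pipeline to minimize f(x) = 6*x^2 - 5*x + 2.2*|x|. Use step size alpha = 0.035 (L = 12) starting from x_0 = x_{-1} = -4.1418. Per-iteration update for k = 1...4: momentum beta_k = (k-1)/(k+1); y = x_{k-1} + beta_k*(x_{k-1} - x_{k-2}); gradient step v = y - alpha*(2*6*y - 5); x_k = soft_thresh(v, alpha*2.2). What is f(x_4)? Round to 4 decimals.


FISTA on f(x) = 6*x^2 - 5*x + 2.2*|x|
L = 12, alpha = 0.035
Iteration 1: beta = 0.0, y = -4.1418 + 0.0*(-4.1418 + 4.1418) = -4.1418
  grad(y) = -54.7016, v = y - alpha*grad = -2.2272
  prox(v) = soft_thresh(-2.2272, 0.077) = -2.1502
Iteration 2: beta = 0.3333, y = -2.1502 + 0.3333*(-2.1502 + 4.1418) = -1.4864
  grad(y) = -22.8367, v = y - alpha*grad = -0.6871
  prox(v) = soft_thresh(-0.6871, 0.077) = -0.6101
Iteration 3: beta = 0.5, y = -0.6101 + 0.5*(-0.6101 + 2.1502) = 0.16
  grad(y) = -3.0805, v = y - alpha*grad = 0.2678
  prox(v) = soft_thresh(0.2678, 0.077) = 0.1908
Iteration 4: beta = 0.6, y = 0.1908 + 0.6*(0.1908 + 0.6101) = 0.6713
  grad(y) = 3.0557, v = y - alpha*grad = 0.5644
  prox(v) = soft_thresh(0.5644, 0.077) = 0.4874
f(x_4) = 6*0.4874^2 - 5*0.4874 + 2.2*|0.4874| = 0.0605


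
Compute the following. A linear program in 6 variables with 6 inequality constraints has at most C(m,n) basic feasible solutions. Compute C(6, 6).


Each vertex corresponds to some choice of n active constraints out of m, so the number of vertices is at most C(m, n) = m! / (n!(m-n)!).
m = 6, n = 6
Numerator: 6 * 5 * 4 * 3 * 2 * 1
Denominator: 6! = 720
C(6, 6) = 1


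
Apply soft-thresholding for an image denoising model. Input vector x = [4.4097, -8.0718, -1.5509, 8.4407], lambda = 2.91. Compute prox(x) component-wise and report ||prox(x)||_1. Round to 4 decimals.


Soft-thresholding with lambda = 2.91:
prox(4.4097) = sign(4.4097)*max(|4.4097| - 2.91, 0) = 1.4997
prox(-8.0718) = sign(-8.0718)*max(|-8.0718| - 2.91, 0) = -5.1618
prox(-1.5509) = sign(-1.5509)*max(|-1.5509| - 2.91, 0) = 0.0
prox(8.4407) = sign(8.4407)*max(|8.4407| - 2.91, 0) = 5.5307
prox(x) = [1.4997, -5.1618, 0.0, 5.5307]
||prox(x)||_1 = 1.4997 + 5.1618 + 0.0 + 5.5307 = 12.1922


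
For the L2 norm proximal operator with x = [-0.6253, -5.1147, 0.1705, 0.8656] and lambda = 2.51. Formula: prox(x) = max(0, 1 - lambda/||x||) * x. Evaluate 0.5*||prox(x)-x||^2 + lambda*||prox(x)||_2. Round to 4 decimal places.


Step 1: Compute ||x||.
||x|| = 5.2278
Step 2: Compute scaling factor.
scale = max(0, 1 - 2.51/5.2278) = 0.5199
Step 3: prox(x) = [-0.3251, -2.659, 0.0886, 0.45]
||prox(x)|| = 2.7178
Step 4: Proximal objective.
0.5*||prox-x||^2 = 3.1501
lambda*||prox|| = 6.8217
Total = 9.9716


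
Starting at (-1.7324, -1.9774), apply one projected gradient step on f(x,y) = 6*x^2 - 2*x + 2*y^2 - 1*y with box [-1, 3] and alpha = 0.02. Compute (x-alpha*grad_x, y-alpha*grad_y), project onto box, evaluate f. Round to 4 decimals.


Step 1: Compute gradient at (-1.7324, -1.9774).
grad_x = 2*6*-1.7324 - 2 = -22.7888
grad_y = 2*2*-1.9774 - 1 = -8.9096
Step 2: Gradient step.
x_raw = -1.7324 - 0.02*-22.7888 = -1.2766
y_raw = -1.9774 - 0.02*-8.9096 = -1.7992
Step 3: Project onto [-1, 3].
x_proj = clip(-1.2766) = -1.0
y_proj = clip(-1.7992) = -1.0
Step 4: Evaluate f.
f(-1.0, -1.0) = 11.0


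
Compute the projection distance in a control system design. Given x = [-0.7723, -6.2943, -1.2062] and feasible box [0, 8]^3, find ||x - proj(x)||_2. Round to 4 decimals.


Project each component onto [0, 8].
clip(-0.7723) = 0.0, clip(-6.2943) = 0.0, clip(-1.2062) = 0.0
Projection = [0.0, 0.0, 0.0]
Squared diffs: [0.5964, 39.6182, 1.4549]
Distance = sqrt(41.6695) = 6.4552


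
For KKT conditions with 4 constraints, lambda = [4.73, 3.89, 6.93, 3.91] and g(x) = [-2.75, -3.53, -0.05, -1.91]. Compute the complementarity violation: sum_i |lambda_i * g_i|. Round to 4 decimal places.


KKT complementary slackness check:
lambda_1 * g_1 = 4.73 * -2.75 = -13.0075
lambda_2 * g_2 = 3.89 * -3.53 = -13.7317
lambda_3 * g_3 = 6.93 * -0.05 = -0.3465
lambda_4 * g_4 = 3.91 * -1.91 = -7.4681
Total violation = 13.0075 + 13.7317 + 0.3465 + 7.4681 = 34.5538


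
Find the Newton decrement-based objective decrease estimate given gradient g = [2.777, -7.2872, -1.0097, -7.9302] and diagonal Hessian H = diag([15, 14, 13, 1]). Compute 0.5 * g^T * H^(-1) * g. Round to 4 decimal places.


Step 1: H is diagonal, so H^(-1) * g = [0.1851, -0.5205, -0.0777, -7.9302].
Step 2: g^T H^(-1) g = sum_i g_i^2 / H_ii
  = (2.777)^2/15 + (-7.2872)^2/14 + (-1.0097)^2/13 + (-7.9302)^2/1
  = 0.5141 + 3.7931 + 0.0784 + 62.8881 = 67.2737
Step 3: Objective decrease = 0.5 * g^T H^(-1) g = 33.6369


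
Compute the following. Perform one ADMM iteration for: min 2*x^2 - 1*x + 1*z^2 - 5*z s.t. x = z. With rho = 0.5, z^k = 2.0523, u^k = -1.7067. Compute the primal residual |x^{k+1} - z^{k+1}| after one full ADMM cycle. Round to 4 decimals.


ADMM iteration with rho = 0.5, z^k = 2.0523, u^k = -1.7067
Step 1: x-update.
Minimize 2*x^2 - 1*x + (0.5/2)*(x - 2.0523 - 1.7067)^2
FOC: (2*2 + 0.5)*x = 1 + 0.5*(2.0523 + 1.7067)
x^{k+1} = 0.6399
Step 2: z-update.
Minimize 1*z^2 - 5*z + (0.5/2)*(0.6399 - z - 1.7067)^2
FOC: (2*1 + 0.5)*z = 5 + 0.5*(0.6399 - 1.7067)
z^{k+1} = 1.7866
Step 3: u-update.
u^{k+1} = -1.7067 + 0.6399 - 1.7866 = -2.8534
Step 4: Primal residual = |0.6399 - 1.7866| = 1.1467


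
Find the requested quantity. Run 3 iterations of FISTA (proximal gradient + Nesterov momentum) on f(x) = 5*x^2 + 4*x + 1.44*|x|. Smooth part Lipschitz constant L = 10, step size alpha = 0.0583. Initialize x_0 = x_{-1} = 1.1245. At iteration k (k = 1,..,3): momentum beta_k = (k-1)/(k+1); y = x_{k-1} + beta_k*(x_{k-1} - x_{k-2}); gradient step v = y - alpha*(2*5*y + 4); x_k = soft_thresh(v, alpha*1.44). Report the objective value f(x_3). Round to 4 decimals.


FISTA on f(x) = 5*x^2 + 4*x + 1.44*|x|
L = 10, alpha = 0.0583
Iteration 1: beta = 0.0, y = 1.1245 + 0.0*(1.1245 - 1.1245) = 1.1245
  grad(y) = 15.245, v = y - alpha*grad = 0.2357
  prox(v) = soft_thresh(0.2357, 0.084) = 0.1518
Iteration 2: beta = 0.3333, y = 0.1518 + 0.3333*(0.1518 - 1.1245) = -0.1725
  grad(y) = 2.2752, v = y - alpha*grad = -0.3051
  prox(v) = soft_thresh(-0.3051, 0.084) = -0.2212
Iteration 3: beta = 0.5, y = -0.2212 + 0.5*(-0.2212 - 0.1518) = -0.4076
  grad(y) = -0.0764, v = y - alpha*grad = -0.4032
  prox(v) = soft_thresh(-0.4032, 0.084) = -0.3192
f(x_3) = 5*(-0.3192)^2 + 4*(-0.3192) + 1.44*|-0.3192| = -0.3077


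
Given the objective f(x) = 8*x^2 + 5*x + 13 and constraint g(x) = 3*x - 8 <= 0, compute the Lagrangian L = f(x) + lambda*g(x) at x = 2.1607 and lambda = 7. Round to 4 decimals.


Step 1: Evaluate f(x).
f(2.1607) = 8*2.1607^2 + 5*2.1607 + 13 = 61.1525
Step 2: Evaluate g(x).
g(2.1607) = 3*2.1607 - 8 = -1.5179
Step 3: Compute Lagrangian.
L = 61.1525 + 7*-1.5179 = 50.5272


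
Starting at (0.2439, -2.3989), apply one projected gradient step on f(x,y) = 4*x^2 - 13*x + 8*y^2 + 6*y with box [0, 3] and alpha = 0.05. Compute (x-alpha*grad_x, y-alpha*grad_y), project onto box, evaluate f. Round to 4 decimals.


Step 1: Compute gradient at (0.2439, -2.3989).
grad_x = 2*4*0.2439 - 13 = -11.0488
grad_y = 2*8*-2.3989 + 6 = -32.3824
Step 2: Gradient step.
x_raw = 0.2439 - 0.05*-11.0488 = 0.7963
y_raw = -2.3989 - 0.05*-32.3824 = -0.7798
Step 3: Project onto [0, 3].
x_proj = clip(0.7963) = 0.7963
y_proj = clip(-0.7798) = 0.0
Step 4: Evaluate f.
f(0.7963, 0.0) = -7.8158


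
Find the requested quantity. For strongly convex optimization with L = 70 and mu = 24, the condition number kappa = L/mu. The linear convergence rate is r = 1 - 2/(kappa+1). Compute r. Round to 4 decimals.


Step 1: Compute the condition number.
kappa = L/mu = 70/24 = 2.9167
Step 2: Compute the convergence rate.
r = 1 - 2/(kappa + 1) = 1 - 2*mu/(L + mu) = (L - mu)/(L + mu) = 46/94 = 0.4894


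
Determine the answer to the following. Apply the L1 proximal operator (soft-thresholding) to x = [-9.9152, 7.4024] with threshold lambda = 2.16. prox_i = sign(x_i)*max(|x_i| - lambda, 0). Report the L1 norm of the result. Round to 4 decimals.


Soft-thresholding with lambda = 2.16:
prox(-9.9152) = sign(-9.9152)*max(|-9.9152| - 2.16, 0) = -7.7552
prox(7.4024) = sign(7.4024)*max(|7.4024| - 2.16, 0) = 5.2424
prox(x) = [-7.7552, 5.2424]
||prox(x)||_1 = 7.7552 + 5.2424 = 12.9976


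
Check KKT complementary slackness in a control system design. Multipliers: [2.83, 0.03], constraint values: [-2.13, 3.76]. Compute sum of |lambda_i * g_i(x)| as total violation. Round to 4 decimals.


KKT complementary slackness check:
lambda_1 * g_1 = 2.83 * -2.13 = -6.0279
lambda_2 * g_2 = 0.03 * 3.76 = 0.1128
Total violation = 6.0279 + 0.1128 = 6.1407


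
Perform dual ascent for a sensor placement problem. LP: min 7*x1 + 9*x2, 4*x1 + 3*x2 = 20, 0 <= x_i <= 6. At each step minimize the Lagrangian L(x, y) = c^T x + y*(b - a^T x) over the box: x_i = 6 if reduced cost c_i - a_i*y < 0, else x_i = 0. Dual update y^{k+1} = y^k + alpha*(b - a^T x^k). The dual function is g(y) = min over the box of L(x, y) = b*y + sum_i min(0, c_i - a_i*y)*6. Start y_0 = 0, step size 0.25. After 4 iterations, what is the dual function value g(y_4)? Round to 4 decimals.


Dual ascent for LP: min 7*x1 + 9*x2, 4*x1 + 3*x2 = 20, 0 <= x_i <= 6
Step 1: y^k = 0.0, reduced costs: (7.0, 9.0)
  x^k = (0.0, 0.0), subgradient = b - a^T x = 20.0
  y^{k+1} = 0.0 + 0.25*20.0 = 5.0
Step 2: y^k = 5.0, reduced costs: (-13.0, -6.0)
  x^k = (6.0, 6.0), subgradient = b - a^T x = -22.0
  y^{k+1} = 5.0 + 0.25*-22.0 = -0.5
Step 3: y^k = -0.5, reduced costs: (9.0, 10.5)
  x^k = (0.0, 0.0), subgradient = b - a^T x = 20.0
  y^{k+1} = -0.5 + 0.25*20.0 = 4.5
Step 4: y^k = 4.5, reduced costs: (-11.0, -4.5)
  x^k = (6.0, 6.0), subgradient = b - a^T x = -22.0
  y^{k+1} = 4.5 + 0.25*-22.0 = -1.0
Dual objective at y_4 = -1.0: reduced costs (11.0, 12.0), box minimizer x = (0.0, 0.0)
g(y_4) = b*y + (c1 - a1*y)*x1 + (c2 - a2*y)*x2 = 20*(-1.0) + 11.0*0.0 + 12.0*0.0 = -20.0 + 0.0 + 0.0 = -20.0


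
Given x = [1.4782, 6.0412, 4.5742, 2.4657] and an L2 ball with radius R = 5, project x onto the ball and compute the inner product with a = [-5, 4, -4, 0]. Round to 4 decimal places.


Step 1: Compute ||x|| (intermediates to 6 decimals).
||x|| = sqrt(1.4782^2 + 6.0412^2 + 4.5742^2 + 2.4657^2) = 8.104576
Step 2: Project.
Since ||x|| > R, scale = R/||x|| = 5/8.104576 = 0.616935, proj(x) = scale * x
proj(x) = [0.911953, 3.727028, 2.821984, 1.521177]
Step 3: Dot product.
a^T * proj(x) = -5*0.911953 + 4*3.727028 - 4*2.821984 + 0*1.521177 = -0.9396


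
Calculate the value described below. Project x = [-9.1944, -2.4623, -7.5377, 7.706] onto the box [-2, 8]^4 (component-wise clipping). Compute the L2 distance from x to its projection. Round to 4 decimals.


Project each component onto [-2, 8].
clip(-9.1944) = -2.0, clip(-2.4623) = -2.0, clip(-7.5377) = -2.0, clip(7.706) = 7.706
Projection = [-2.0, -2.0, -2.0, 7.706]
Squared diffs: [51.7594, 0.2137, 30.6661, 0.0]
Distance = sqrt(82.6392) = 9.0906


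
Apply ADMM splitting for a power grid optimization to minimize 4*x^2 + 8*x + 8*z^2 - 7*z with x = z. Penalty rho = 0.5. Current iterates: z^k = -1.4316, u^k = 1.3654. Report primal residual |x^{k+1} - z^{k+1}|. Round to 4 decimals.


ADMM iteration with rho = 0.5, z^k = -1.4316, u^k = 1.3654
Step 1: x-update.
Minimize 4*x^2 + 8*x + (0.5/2)*(x + 1.4316 + 1.3654)^2
FOC: (2*4 + 0.5)*x = -8 + 0.5*(-1.4316 - 1.3654)
x^{k+1} = -1.1057
Step 2: z-update.
Minimize 8*z^2 - 7*z + (0.5/2)*(-1.1057 - z + 1.3654)^2
FOC: (2*8 + 0.5)*z = 7 + 0.5*(-1.1057 + 1.3654)
z^{k+1} = 0.4321
Step 3: u-update.
u^{k+1} = 1.3654 - 1.1057 - 0.4321 = -0.1724
Step 4: Primal residual = |-1.1057 - 0.4321| = 1.5378


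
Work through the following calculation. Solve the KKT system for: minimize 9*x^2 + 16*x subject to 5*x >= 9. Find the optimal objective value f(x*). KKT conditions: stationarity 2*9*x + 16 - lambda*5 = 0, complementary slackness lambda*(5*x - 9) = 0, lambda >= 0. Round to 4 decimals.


Step 1: Try lambda = 0 (constraint inactive).
x_unc = -16/(2*9) = -0.8889
Check: 5*-0.8889 = -4.4445 < 9 -- violated!
Step 2: Constraint must be active: 5*x = 9
x* = 9/5 = 1.8
lambda = (2*9*1.8 + 16)/5 = 9.68
Step 3: Compute optimal value.
f(x*) = 9*1.8^2 + 16*1.8 = 57.96


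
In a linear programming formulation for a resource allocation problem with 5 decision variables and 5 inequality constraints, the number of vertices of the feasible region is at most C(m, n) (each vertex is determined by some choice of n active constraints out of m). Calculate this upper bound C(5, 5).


Each vertex corresponds to some choice of n active constraints out of m, so the number of vertices is at most C(m, n) = m! / (n!(m-n)!).
m = 5, n = 5
Numerator: 5 * 4 * 3 * 2 * 1
Denominator: 5! = 120
C(5, 5) = 1


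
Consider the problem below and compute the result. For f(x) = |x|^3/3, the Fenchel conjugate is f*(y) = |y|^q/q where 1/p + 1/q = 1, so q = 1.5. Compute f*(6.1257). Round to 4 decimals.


The conjugate exponent q satisfies 1/p + 1/q = 1.
p = 3, so q = 3/(3 - 1) = 1.5
|y|^q = 6.1257^1.5 = 15.1612
f*(6.1257) = 15.1612 / 1.5 = 10.1075


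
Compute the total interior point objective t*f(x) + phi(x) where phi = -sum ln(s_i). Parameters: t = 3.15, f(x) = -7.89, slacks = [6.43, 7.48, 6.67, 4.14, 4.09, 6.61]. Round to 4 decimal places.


Step 1: Compute log-barrier.
ln values: [1.861, 2.0122, 1.8976, 1.4207, 1.4085, 1.8886]
phi = -(1.861 + 2.0122 + 1.8976 + 1.4207 + 1.4085 + 1.8886) = -10.4887
Step 2: Compute augmented objective.
t*f(x) = 3.15*-7.89 = -24.8535
Total = -24.8535 - 10.4887 = -35.3422


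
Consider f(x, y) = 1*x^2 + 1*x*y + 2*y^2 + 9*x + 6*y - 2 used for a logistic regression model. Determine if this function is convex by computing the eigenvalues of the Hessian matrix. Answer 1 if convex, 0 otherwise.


The Hessian of f(x,y) = 1*x^2 + 1*x*y + 2*y^2 + 9*x + 6*y - 2 is:
H = [[2, 1], [1, 4]]
Trace = 2 + 4 = 6
Determinant = 2*4 - (1)^2 = 7
Discriminant = (6)^2 - 4*7 = 8.0
Eigenvalues: lambda_1 = 1.5858, lambda_2 = 4.4142
The function is convex.

1


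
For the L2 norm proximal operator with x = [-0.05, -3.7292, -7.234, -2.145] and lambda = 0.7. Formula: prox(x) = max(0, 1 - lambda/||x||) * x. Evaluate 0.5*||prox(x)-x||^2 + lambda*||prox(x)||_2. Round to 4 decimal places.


Step 1: Compute ||x||.
||x|| = 8.4167
Step 2: Compute scaling factor.
scale = max(0, 1 - 0.7/8.4167) = 0.9168
Step 3: prox(x) = [-0.0458, -3.4191, -6.6324, -1.9666]
||prox(x)|| = 7.7167
Step 4: Proximal objective.
0.5*||prox-x||^2 = 0.245
lambda*||prox|| = 5.4017
Total = 5.6467


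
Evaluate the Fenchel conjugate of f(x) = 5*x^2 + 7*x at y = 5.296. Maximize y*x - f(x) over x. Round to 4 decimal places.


f*(y) = sup_x {y*x - a*x^2 - b*x} = sup_x {(y-b)*x - a*x^2}
FOC: (y - b) - 2a*x = 0 => x* = (y - b)/(2a)
x* = (5.296 - 7)/(2*5) = -0.1704
f*(5.296) = (y-b)^2/(4a) = (5.296 - 7)^2/(4*5)
= 2.9036/20 = 0.1452


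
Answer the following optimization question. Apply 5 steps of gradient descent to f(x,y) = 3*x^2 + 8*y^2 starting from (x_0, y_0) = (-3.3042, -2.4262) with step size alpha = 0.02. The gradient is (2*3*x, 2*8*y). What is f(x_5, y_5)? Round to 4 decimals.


Gradient descent on f(x,y) = 3*x^2 + 8*y^2.
Starting point: (-3.3042, -2.4262), alpha = 0.02
Step 1: grad_x = 2*3*-3.3042 = -19.8252, grad_y = 2*8*-2.4262 = -38.8192
  x_1 = -3.3042 - 0.02*-19.8252 = -2.9077
  y_1 = -2.4262 - 0.02*-38.8192 = -1.6498
Step 2: grad_x = 2*3*-2.9077 = -17.4462, grad_y = 2*8*-1.6498 = -26.3971
  x_2 = -2.9077 - 0.02*-17.4462 = -2.5588
  y_2 = -1.6498 - 0.02*-26.3971 = -1.1219
Step 3: grad_x = 2*3*-2.5588 = -15.3526, grad_y = 2*8*-1.1219 = -17.95
  x_3 = -2.5588 - 0.02*-15.3526 = -2.2517
  y_3 = -1.1219 - 0.02*-17.95 = -0.7629
Step 4: grad_x = 2*3*-2.2517 = -13.5103, grad_y = 2*8*-0.7629 = -12.206
  x_4 = -2.2517 - 0.02*-13.5103 = -1.9815
  y_4 = -0.7629 - 0.02*-12.206 = -0.5188
Step 5: grad_x = 2*3*-1.9815 = -11.8891, grad_y = 2*8*-0.5188 = -8.3001
  x_5 = -1.9815 - 0.02*-11.8891 = -1.7437
  y_5 = -0.5188 - 0.02*-8.3001 = -0.3528
f(-1.7437, -0.3528) = 3*(-1.7437)^2 + 8*(-0.3528)^2 = 10.1173


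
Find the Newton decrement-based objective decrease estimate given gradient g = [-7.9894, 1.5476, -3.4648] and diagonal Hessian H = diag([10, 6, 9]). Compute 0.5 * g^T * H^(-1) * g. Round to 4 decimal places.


Step 1: H is diagonal, so H^(-1) * g = [-0.7989, 0.2579, -0.385].
Step 2: g^T H^(-1) g = sum_i g_i^2 / H_ii
  = (-7.9894)^2/10 + (1.5476)^2/6 + (-3.4648)^2/9
  = 6.3831 + 0.3992 + 1.3339 = 8.1161
Step 3: Objective decrease = 0.5 * g^T H^(-1) g = 4.058


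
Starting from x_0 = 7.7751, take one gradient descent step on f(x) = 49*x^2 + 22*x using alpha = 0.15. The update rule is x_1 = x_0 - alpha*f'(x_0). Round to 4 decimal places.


We compute the gradient at x_0 and apply the update.
f'(x) = 98*x + 22
f'(7.7751) = 98*7.7751 + 22 = 783.9598
x_1 = 7.7751 - 0.15*783.9598 = -109.8189


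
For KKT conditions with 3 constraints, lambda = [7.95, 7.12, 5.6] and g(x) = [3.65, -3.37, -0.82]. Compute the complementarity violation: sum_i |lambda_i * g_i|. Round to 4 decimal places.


KKT complementary slackness check:
lambda_1 * g_1 = 7.95 * 3.65 = 29.0175
lambda_2 * g_2 = 7.12 * -3.37 = -23.9944
lambda_3 * g_3 = 5.6 * -0.82 = -4.592
Total violation = 29.0175 + 23.9944 + 4.592 = 57.6039


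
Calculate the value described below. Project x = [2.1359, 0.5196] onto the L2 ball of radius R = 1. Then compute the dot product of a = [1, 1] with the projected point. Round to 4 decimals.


Step 1: Compute ||x|| (intermediates to 6 decimals).
||x|| = sqrt(2.1359^2 + 0.5196^2) = 2.198193
Step 2: Project.
Since ||x|| > R, scale = R/||x|| = 1/2.198193 = 0.454919, proj(x) = scale * x
proj(x) = [0.971661, 0.236376]
Step 3: Dot product.
a^T * proj(x) = 1*0.971661 + 1*0.236376 = 1.208


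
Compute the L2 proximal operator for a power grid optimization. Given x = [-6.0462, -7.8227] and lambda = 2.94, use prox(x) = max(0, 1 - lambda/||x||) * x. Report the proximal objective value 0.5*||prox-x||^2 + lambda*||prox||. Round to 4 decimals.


Step 1: Compute ||x||.
||x|| = 9.8869
Step 2: Compute scaling factor.
scale = max(0, 1 - 2.94/9.8869) = 0.7026
Step 3: prox(x) = [-4.2483, -5.4965]
||prox(x)|| = 6.9469
Step 4: Proximal objective.
0.5*||prox-x||^2 = 4.3218
lambda*||prox|| = 20.4239
Total = 24.7457


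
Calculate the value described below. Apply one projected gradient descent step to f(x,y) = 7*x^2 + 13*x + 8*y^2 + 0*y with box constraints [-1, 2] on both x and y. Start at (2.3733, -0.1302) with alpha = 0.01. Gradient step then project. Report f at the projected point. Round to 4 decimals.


Step 1: Compute gradient at (2.3733, -0.1302).
grad_x = 2*7*2.3733 + 13 = 46.2262
grad_y = 2*8*-0.1302 + 0 = -2.0832
Step 2: Gradient step.
x_raw = 2.3733 - 0.01*46.2262 = 1.911
y_raw = -0.1302 - 0.01*-2.0832 = -0.1094
Step 3: Project onto [-1, 2].
x_proj = clip(1.911) = 1.911
y_proj = clip(-0.1094) = -0.1094
Step 4: Evaluate f.
f(1.911, -0.1094) = 50.5036


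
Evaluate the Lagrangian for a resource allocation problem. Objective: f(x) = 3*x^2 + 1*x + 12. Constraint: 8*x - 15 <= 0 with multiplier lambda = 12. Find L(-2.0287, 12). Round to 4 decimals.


Step 1: Evaluate f(x).
f(-2.0287) = 3*(-2.0287)^2 + 1*(-2.0287) + 12 = 22.3182
Step 2: Evaluate g(x).
g(-2.0287) = 8*-2.0287 - 15 = -31.2296
Step 3: Compute Lagrangian.
L = 22.3182 + 12*-31.2296 = -352.437


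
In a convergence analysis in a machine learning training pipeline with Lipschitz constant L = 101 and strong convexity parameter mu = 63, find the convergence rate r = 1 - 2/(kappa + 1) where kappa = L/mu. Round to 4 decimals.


Step 1: Compute the condition number.
kappa = L/mu = 101/63 = 1.6032
Step 2: Compute the convergence rate.
r = 1 - 2/(kappa + 1) = 1 - 2*mu/(L + mu) = (L - mu)/(L + mu) = 38/164 = 0.2317


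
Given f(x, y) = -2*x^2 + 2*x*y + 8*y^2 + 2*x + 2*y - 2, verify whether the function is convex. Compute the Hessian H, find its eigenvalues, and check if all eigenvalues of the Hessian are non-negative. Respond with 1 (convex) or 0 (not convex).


The Hessian of f(x,y) = -2*x^2 + 2*x*y + 8*y^2 + 2*x + 2*y - 2 is:
H = [[-4, 2], [2, 16]]
Trace = -4 + 16 = 12
Determinant = -4*16 - (2)^2 = -68
Discriminant = (12)^2 - 4*-68 = 416.0
Eigenvalues: lambda_1 = -4.198, lambda_2 = 16.198
The function is not convex.

0


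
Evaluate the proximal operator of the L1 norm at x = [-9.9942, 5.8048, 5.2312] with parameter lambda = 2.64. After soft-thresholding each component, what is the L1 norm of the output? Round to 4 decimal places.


Soft-thresholding with lambda = 2.64:
prox(-9.9942) = sign(-9.9942)*max(|-9.9942| - 2.64, 0) = -7.3542
prox(5.8048) = sign(5.8048)*max(|5.8048| - 2.64, 0) = 3.1648
prox(5.2312) = sign(5.2312)*max(|5.2312| - 2.64, 0) = 2.5912
prox(x) = [-7.3542, 3.1648, 2.5912]
||prox(x)||_1 = 7.3542 + 3.1648 + 2.5912 = 13.1102


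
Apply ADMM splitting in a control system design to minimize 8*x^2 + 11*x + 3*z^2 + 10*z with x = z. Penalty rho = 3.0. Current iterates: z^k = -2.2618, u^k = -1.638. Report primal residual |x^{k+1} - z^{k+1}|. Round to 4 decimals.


ADMM iteration with rho = 3.0, z^k = -2.2618, u^k = -1.638
Step 1: x-update.
Minimize 8*x^2 + 11*x + (3.0/2)*(x + 2.2618 - 1.638)^2
FOC: (2*8 + 3.0)*x = -11 + 3.0*(-2.2618 + 1.638)
x^{k+1} = -0.6774
Step 2: z-update.
Minimize 3*z^2 + 10*z + (3.0/2)*(-0.6774 - z - 1.638)^2
FOC: (2*3 + 3.0)*z = -10 + 3.0*(-0.6774 - 1.638)
z^{k+1} = -1.8829
Step 3: u-update.
u^{k+1} = -1.638 - 0.6774 + 1.8829 = -0.4325
Step 4: Primal residual = |-0.6774 + 1.8829| = 1.2055


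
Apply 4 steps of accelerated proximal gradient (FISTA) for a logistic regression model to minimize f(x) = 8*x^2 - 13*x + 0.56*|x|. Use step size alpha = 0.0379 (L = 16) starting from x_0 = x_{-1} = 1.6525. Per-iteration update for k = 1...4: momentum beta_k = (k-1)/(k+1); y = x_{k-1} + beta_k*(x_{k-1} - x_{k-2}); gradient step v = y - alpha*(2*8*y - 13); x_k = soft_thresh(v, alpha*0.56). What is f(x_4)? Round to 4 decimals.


FISTA on f(x) = 8*x^2 - 13*x + 0.56*|x|
L = 16, alpha = 0.0379
Iteration 1: beta = 0.0, y = 1.6525 + 0.0*(1.6525 - 1.6525) = 1.6525
  grad(y) = 13.44, v = y - alpha*grad = 1.1431
  prox(v) = soft_thresh(1.1431, 0.0212) = 1.1219
Iteration 2: beta = 0.3333, y = 1.1219 + 0.3333*(1.1219 - 1.6525) = 0.945
  grad(y) = 2.1205, v = y - alpha*grad = 0.8647
  prox(v) = soft_thresh(0.8647, 0.0212) = 0.8434
Iteration 3: beta = 0.5, y = 0.8434 + 0.5*(0.8434 - 1.1219) = 0.7042
  grad(y) = -1.7326, v = y - alpha*grad = 0.7699
  prox(v) = soft_thresh(0.7699, 0.0212) = 0.7487
Iteration 4: beta = 0.6, y = 0.7487 + 0.6*(0.7487 - 0.8434) = 0.6918
  grad(y) = -1.9315, v = y - alpha*grad = 0.765
  prox(v) = soft_thresh(0.765, 0.0212) = 0.7438
f(x_4) = 8*0.7438^2 - 13*0.7438 + 0.56*|0.7438| = -4.8269


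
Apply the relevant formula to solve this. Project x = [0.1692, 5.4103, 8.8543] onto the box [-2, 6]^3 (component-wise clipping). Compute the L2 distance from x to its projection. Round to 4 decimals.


Project each component onto [-2, 6].
clip(0.1692) = 0.1692, clip(5.4103) = 5.4103, clip(8.8543) = 6.0
Projection = [0.1692, 5.4103, 6.0]
Squared diffs: [0.0, 0.0, 8.147]
Distance = sqrt(8.147) = 2.8543


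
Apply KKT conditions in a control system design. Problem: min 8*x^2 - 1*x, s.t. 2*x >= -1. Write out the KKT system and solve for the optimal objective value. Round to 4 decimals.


Step 1: Try lambda = 0 (constraint inactive).
Stationarity: 2*8*x - 1 = 0
x* = 1/(2*8) = 0.0625
Check constraint: 2*0.0625 = 0.125 >= -1 -- satisfied.
Step 2: Compute optimal value.
f(x*) = 8*0.0625^2 - 1*0.0625 = -0.0313


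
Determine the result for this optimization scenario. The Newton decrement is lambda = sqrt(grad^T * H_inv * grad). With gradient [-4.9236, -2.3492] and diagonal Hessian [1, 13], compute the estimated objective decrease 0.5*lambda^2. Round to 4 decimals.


Step 1: H is diagonal, so H^(-1) * g = [-4.9236, -0.1807].
Step 2: g^T H^(-1) g = sum_i g_i^2 / H_ii
  = (-4.9236)^2/1 + (-2.3492)^2/13
  = 24.2418 + 0.4245 = 24.6664
Step 3: Objective decrease = 0.5 * g^T H^(-1) g = 12.3332


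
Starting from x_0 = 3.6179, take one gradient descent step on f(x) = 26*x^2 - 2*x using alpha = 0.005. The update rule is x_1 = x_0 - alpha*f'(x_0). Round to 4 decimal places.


We compute the gradient at x_0 and apply the update.
f'(x) = 52*x - 2
f'(3.6179) = 52*3.6179 - 2 = 186.1308
x_1 = 3.6179 - 0.005*186.1308 = 2.6872


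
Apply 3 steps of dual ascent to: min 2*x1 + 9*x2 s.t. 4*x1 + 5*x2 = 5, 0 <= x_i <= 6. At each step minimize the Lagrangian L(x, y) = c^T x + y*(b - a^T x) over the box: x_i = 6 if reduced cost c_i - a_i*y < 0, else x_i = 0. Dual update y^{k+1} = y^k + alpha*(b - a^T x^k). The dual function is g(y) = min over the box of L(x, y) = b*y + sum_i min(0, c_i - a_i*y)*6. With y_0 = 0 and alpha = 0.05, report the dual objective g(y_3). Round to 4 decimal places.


Dual ascent for LP: min 2*x1 + 9*x2, 4*x1 + 5*x2 = 5, 0 <= x_i <= 6
Step 1: y^k = 0.0, reduced costs: (2.0, 9.0)
  x^k = (0.0, 0.0), subgradient = b - a^T x = 5.0
  y^{k+1} = 0.0 + 0.05*5.0 = 0.25
Step 2: y^k = 0.25, reduced costs: (1.0, 7.75)
  x^k = (0.0, 0.0), subgradient = b - a^T x = 5.0
  y^{k+1} = 0.25 + 0.05*5.0 = 0.5
Step 3: y^k = 0.5, reduced costs: (0.0, 6.5)
  x^k = (0.0, 0.0), subgradient = b - a^T x = 5.0
  y^{k+1} = 0.5 + 0.05*5.0 = 0.75
Dual objective at y_3 = 0.75: reduced costs (-1.0, 5.25), box minimizer x = (6.0, 0.0)
g(y_3) = b*y + (c1 - a1*y)*x1 + (c2 - a2*y)*x2 = 5*0.75 + (-1.0)*6.0 + 5.25*0.0 = 3.75 - 6.0 + 0.0 = -2.25


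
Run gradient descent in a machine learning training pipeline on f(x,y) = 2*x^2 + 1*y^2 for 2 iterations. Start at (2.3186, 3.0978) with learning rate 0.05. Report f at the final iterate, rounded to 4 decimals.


Gradient descent on f(x,y) = 2*x^2 + 1*y^2.
Starting point: (2.3186, 3.0978), alpha = 0.05
Step 1: grad_x = 2*2*2.3186 = 9.2744, grad_y = 2*1*3.0978 = 6.1956
  x_1 = 2.3186 - 0.05*9.2744 = 1.8549
  y_1 = 3.0978 - 0.05*6.1956 = 2.788
Step 2: grad_x = 2*2*1.8549 = 7.4195, grad_y = 2*1*2.788 = 5.576
  x_2 = 1.8549 - 0.05*7.4195 = 1.4839
  y_2 = 2.788 - 0.05*5.576 = 2.5092
f(1.4839, 2.5092) = 2*1.4839^2 + 1*2.5092^2 = 10.7001


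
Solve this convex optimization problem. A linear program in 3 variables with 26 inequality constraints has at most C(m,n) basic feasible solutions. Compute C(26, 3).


Each vertex corresponds to some choice of n active constraints out of m, so the number of vertices is at most C(m, n) = m! / (n!(m-n)!).
m = 26, n = 3
Numerator: 26 * 25 * 24
Denominator: 3! = 6
C(26, 3) = 2600


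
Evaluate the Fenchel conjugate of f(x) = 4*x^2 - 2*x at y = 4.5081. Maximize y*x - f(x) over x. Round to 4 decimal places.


f*(y) = sup_x {y*x - a*x^2 - b*x} = sup_x {(y-b)*x - a*x^2}
FOC: (y - b) - 2a*x = 0 => x* = (y - b)/(2a)
x* = (4.5081 + 2)/(2*4) = 0.8135
f*(4.5081) = (y-b)^2/(4a) = (4.5081 + 2)^2/(4*4)
= 42.3554/16 = 2.6472


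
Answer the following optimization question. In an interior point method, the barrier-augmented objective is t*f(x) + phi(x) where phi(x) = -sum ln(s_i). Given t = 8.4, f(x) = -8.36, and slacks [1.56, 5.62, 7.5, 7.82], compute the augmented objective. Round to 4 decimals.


Step 1: Compute log-barrier.
ln values: [0.4447, 1.7263, 2.0149, 2.0567]
phi = -(0.4447 + 1.7263 + 2.0149 + 2.0567) = -6.2426
Step 2: Compute augmented objective.
t*f(x) = 8.4*-8.36 = -70.224
Total = -70.224 - 6.2426 = -76.4666


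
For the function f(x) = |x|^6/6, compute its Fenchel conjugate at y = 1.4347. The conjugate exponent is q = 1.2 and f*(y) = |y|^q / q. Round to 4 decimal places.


The conjugate exponent q satisfies 1/p + 1/q = 1.
p = 6, so q = 6/(6 - 1) = 1.2
|y|^q = 1.4347^1.2 = 1.5421
f*(1.4347) = 1.5421 / 1.2 = 1.2851


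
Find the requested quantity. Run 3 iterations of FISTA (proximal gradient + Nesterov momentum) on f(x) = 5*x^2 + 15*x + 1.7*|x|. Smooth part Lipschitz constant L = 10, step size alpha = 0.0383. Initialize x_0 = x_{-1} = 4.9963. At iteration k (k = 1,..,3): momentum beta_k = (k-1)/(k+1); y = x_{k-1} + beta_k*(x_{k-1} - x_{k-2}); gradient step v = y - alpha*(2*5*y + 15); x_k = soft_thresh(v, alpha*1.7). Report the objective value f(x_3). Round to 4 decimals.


FISTA on f(x) = 5*x^2 + 15*x + 1.7*|x|
L = 10, alpha = 0.0383
Iteration 1: beta = 0.0, y = 4.9963 + 0.0*(4.9963 - 4.9963) = 4.9963
  grad(y) = 64.963, v = y - alpha*grad = 2.5082
  prox(v) = soft_thresh(2.5082, 0.0651) = 2.4431
Iteration 2: beta = 0.3333, y = 2.4431 + 0.3333*(2.4431 - 4.9963) = 1.592
  grad(y) = 30.9204, v = y - alpha*grad = 0.4078
  prox(v) = soft_thresh(0.4078, 0.0651) = 0.3427
Iteration 3: beta = 0.5, y = 0.3427 + 0.5*(0.3427 - 2.4431) = -0.7075
  grad(y) = 7.9247, v = y - alpha*grad = -1.011
  prox(v) = soft_thresh(-1.011, 0.0651) = -0.9459
f(x_3) = 5*(-0.9459)^2 + 15*(-0.9459) + 1.7*|-0.9459| = -8.107


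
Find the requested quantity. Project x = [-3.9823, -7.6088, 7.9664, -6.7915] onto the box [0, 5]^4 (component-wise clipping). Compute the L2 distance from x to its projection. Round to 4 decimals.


Project each component onto [0, 5].
clip(-3.9823) = 0.0, clip(-7.6088) = 0.0, clip(7.9664) = 5.0, clip(-6.7915) = 0.0
Projection = [0.0, 0.0, 5.0, 0.0]
Squared diffs: [15.8587, 57.8938, 8.7995, 46.1245]
Distance = sqrt(128.6765) = 11.3436


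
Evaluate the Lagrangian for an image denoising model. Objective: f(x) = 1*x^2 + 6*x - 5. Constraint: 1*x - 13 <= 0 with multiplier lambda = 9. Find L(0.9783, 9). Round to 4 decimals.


Step 1: Evaluate f(x).
f(0.9783) = 1*0.9783^2 + 6*0.9783 - 5 = 1.8269
Step 2: Evaluate g(x).
g(0.9783) = 1*0.9783 - 13 = -12.0217
Step 3: Compute Lagrangian.
L = 1.8269 + 9*-12.0217 = -106.3684


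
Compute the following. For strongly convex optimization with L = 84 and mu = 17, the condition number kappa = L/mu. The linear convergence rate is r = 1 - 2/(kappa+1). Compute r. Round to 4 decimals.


Step 1: Compute the condition number.
kappa = L/mu = 84/17 = 4.9412
Step 2: Compute the convergence rate.
r = 1 - 2/(kappa + 1) = 1 - 2*mu/(L + mu) = (L - mu)/(L + mu) = 67/101 = 0.6634


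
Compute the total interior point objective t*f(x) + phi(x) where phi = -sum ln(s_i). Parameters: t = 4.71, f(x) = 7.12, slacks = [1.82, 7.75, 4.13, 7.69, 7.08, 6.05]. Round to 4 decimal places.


Step 1: Compute log-barrier.
ln values: [0.5988, 2.0477, 1.4183, 2.0399, 1.9573, 1.8001]
phi = -(0.5988 + 2.0477 + 1.4183 + 2.0399 + 1.9573 + 1.8001) = -9.8621
Step 2: Compute augmented objective.
t*f(x) = 4.71*7.12 = 33.5352
Total = 33.5352 - 9.8621 = 23.6731


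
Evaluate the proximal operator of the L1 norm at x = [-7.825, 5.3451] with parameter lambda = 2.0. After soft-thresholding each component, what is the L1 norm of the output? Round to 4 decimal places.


Soft-thresholding with lambda = 2.0:
prox(-7.825) = sign(-7.825)*max(|-7.825| - 2.0, 0) = -5.825
prox(5.3451) = sign(5.3451)*max(|5.3451| - 2.0, 0) = 3.3451
prox(x) = [-5.825, 3.3451]
||prox(x)||_1 = 5.825 + 3.3451 = 9.1701


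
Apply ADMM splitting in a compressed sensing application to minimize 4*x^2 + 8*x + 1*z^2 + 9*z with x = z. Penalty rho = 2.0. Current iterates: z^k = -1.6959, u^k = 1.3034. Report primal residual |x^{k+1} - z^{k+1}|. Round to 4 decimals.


ADMM iteration with rho = 2.0, z^k = -1.6959, u^k = 1.3034
Step 1: x-update.
Minimize 4*x^2 + 8*x + (2.0/2)*(x + 1.6959 + 1.3034)^2
FOC: (2*4 + 2.0)*x = -8 + 2.0*(-1.6959 - 1.3034)
x^{k+1} = -1.3999
Step 2: z-update.
Minimize 1*z^2 + 9*z + (2.0/2)*(-1.3999 - z + 1.3034)^2
FOC: (2*1 + 2.0)*z = -9 + 2.0*(-1.3999 + 1.3034)
z^{k+1} = -2.2982
Step 3: u-update.
u^{k+1} = 1.3034 - 1.3999 + 2.2982 = 2.2018
Step 4: Primal residual = |-1.3999 + 2.2982| = 0.8984


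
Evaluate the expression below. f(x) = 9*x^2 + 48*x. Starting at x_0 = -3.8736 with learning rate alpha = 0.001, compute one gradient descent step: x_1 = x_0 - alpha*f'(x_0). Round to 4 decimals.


We compute the gradient at x_0 and apply the update.
f'(x) = 18*x + 48
f'(-3.8736) = 18*-3.8736 + 48 = -21.7248
x_1 = -3.8736 - 0.001*-21.7248 = -3.8519


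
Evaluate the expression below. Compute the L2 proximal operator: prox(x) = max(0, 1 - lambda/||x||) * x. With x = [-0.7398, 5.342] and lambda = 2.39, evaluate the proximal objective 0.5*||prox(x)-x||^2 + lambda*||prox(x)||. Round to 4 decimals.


Step 1: Compute ||x||.
||x|| = 5.393
Step 2: Compute scaling factor.
scale = max(0, 1 - 2.39/5.393) = 0.5568
Step 3: prox(x) = [-0.4119, 2.9746]
||prox(x)|| = 3.003
Step 4: Proximal objective.
0.5*||prox-x||^2 = 2.8561
lambda*||prox|| = 7.1772
Total = 10.0332


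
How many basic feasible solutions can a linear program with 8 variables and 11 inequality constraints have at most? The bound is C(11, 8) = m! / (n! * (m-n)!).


Each vertex corresponds to some choice of n active constraints out of m, so the number of vertices is at most C(m, n) = m! / (n!(m-n)!).
m = 11, n = 8
Numerator: 11 * 10 * 9 * 8 * 7 * 6 * 5 * 4
Denominator: 8! = 40320
C(11, 8) = 165


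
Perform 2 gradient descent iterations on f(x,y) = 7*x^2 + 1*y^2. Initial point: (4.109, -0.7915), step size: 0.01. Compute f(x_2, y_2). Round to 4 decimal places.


Gradient descent on f(x,y) = 7*x^2 + 1*y^2.
Starting point: (4.109, -0.7915), alpha = 0.01
Step 1: grad_x = 2*7*4.109 = 57.526, grad_y = 2*1*-0.7915 = -1.583
  x_1 = 4.109 - 0.01*57.526 = 3.5337
  y_1 = -0.7915 - 0.01*-1.583 = -0.7757
Step 2: grad_x = 2*7*3.5337 = 49.4724, grad_y = 2*1*-0.7757 = -1.5513
  x_2 = 3.5337 - 0.01*49.4724 = 3.039
  y_2 = -0.7757 - 0.01*-1.5513 = -0.7602
f(3.039, -0.7602) = 7*3.039^2 + 1*(-0.7602)^2 = 65.2272


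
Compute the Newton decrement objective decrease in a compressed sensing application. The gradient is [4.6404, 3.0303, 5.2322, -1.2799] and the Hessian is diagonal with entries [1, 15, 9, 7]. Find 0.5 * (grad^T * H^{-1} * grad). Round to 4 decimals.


Step 1: H is diagonal, so H^(-1) * g = [4.6404, 0.202, 0.5814, -0.1828].
Step 2: g^T H^(-1) g = sum_i g_i^2 / H_ii
  = (4.6404)^2/1 + (3.0303)^2/15 + (5.2322)^2/9 + (-1.2799)^2/7
  = 21.5333 + 0.6122 + 3.0418 + 0.234 = 25.4213
Step 3: Objective decrease = 0.5 * g^T H^(-1) g = 12.7106


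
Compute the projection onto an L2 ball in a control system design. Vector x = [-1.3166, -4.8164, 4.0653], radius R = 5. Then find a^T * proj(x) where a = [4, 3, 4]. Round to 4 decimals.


Step 1: Compute ||x|| (intermediates to 6 decimals).
||x|| = sqrt((-1.3166)^2 + (-4.8164)^2 + 4.0653^2) = 6.438774
Step 2: Project.
Since ||x|| > R, scale = R/||x|| = 5/6.438774 = 0.776545, proj(x) = scale * x
proj(x) = [-1.022399, -3.740151, 3.156888]
Step 3: Dot product.
a^T * proj(x) = 4*(-1.022399) + 3*(-3.740151) + 4*3.156888 = -2.6825


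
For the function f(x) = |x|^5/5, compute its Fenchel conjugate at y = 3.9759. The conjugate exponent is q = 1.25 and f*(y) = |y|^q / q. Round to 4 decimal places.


The conjugate exponent q satisfies 1/p + 1/q = 1.
p = 5, so q = 5/(5 - 1) = 1.25
|y|^q = 3.9759^1.25 = 5.6143
f*(3.9759) = 5.6143 / 1.25 = 4.4914


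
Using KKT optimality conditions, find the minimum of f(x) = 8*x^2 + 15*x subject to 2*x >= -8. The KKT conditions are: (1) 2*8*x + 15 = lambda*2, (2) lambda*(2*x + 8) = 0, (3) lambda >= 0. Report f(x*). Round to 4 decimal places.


Step 1: Try lambda = 0 (constraint inactive).
Stationarity: 2*8*x + 15 = 0
x* = -15/(2*8) = -0.9375
Check constraint: 2*-0.9375 = -1.875 >= -8 -- satisfied.
Step 2: Compute optimal value.
f(x*) = 8*(-0.9375)^2 + 15*(-0.9375) = -7.0313


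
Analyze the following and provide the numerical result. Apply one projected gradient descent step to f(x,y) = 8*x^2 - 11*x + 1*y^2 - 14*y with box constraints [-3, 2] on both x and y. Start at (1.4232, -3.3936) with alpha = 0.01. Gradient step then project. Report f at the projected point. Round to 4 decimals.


Step 1: Compute gradient at (1.4232, -3.3936).
grad_x = 2*8*1.4232 - 11 = 11.7712
grad_y = 2*1*-3.3936 - 14 = -20.7872
Step 2: Gradient step.
x_raw = 1.4232 - 0.01*11.7712 = 1.3055
y_raw = -3.3936 - 0.01*-20.7872 = -3.1857
Step 3: Project onto [-3, 2].
x_proj = clip(1.3055) = 1.3055
y_proj = clip(-3.1857) = -3.0
Step 4: Evaluate f.
f(1.3055, -3.0) = 50.274


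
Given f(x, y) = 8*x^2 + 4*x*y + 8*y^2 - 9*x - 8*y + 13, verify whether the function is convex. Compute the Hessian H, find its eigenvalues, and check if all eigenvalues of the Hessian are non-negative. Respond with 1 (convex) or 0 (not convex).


The Hessian of f(x,y) = 8*x^2 + 4*x*y + 8*y^2 - 9*x - 8*y + 13 is:
H = [[16, 4], [4, 16]]
Trace = 16 + 16 = 32
Determinant = 16*16 - (4)^2 = 240
Discriminant = (32)^2 - 4*240 = 64.0
Eigenvalues: lambda_1 = 12.0, lambda_2 = 20.0
The function is convex.

1


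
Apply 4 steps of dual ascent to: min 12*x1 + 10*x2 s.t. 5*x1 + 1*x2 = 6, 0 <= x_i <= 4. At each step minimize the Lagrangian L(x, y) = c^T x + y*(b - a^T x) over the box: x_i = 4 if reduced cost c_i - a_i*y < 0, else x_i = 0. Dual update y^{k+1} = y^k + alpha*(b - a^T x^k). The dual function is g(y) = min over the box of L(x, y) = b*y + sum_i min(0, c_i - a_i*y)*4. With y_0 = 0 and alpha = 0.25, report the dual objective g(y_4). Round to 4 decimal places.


Dual ascent for LP: min 12*x1 + 10*x2, 5*x1 + 1*x2 = 6, 0 <= x_i <= 4
Step 1: y^k = 0.0, reduced costs: (12.0, 10.0)
  x^k = (0.0, 0.0), subgradient = b - a^T x = 6.0
  y^{k+1} = 0.0 + 0.25*6.0 = 1.5
Step 2: y^k = 1.5, reduced costs: (4.5, 8.5)
  x^k = (0.0, 0.0), subgradient = b - a^T x = 6.0
  y^{k+1} = 1.5 + 0.25*6.0 = 3.0
Step 3: y^k = 3.0, reduced costs: (-3.0, 7.0)
  x^k = (4.0, 0.0), subgradient = b - a^T x = -14.0
  y^{k+1} = 3.0 + 0.25*-14.0 = -0.5
Step 4: y^k = -0.5, reduced costs: (14.5, 10.5)
  x^k = (0.0, 0.0), subgradient = b - a^T x = 6.0
  y^{k+1} = -0.5 + 0.25*6.0 = 1.0
Dual objective at y_4 = 1.0: reduced costs (7.0, 9.0), box minimizer x = (0.0, 0.0)
g(y_4) = b*y + (c1 - a1*y)*x1 + (c2 - a2*y)*x2 = 6*1.0 + 7.0*0.0 + 9.0*0.0 = 6.0 + 0.0 + 0.0 = 6.0
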